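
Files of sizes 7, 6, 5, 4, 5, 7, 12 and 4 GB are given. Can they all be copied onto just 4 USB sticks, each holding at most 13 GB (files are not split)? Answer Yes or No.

A valid assignment using 4 USB sticks:
  USB stick 1: 12 = 12
  USB stick 2: 7 + 6 = 13
  USB stick 3: 7 + 5 = 12
  USB stick 4: 5 + 4 + 4 = 13
Every load is within 13 GB, so 4 USB sticks suffice.

Yes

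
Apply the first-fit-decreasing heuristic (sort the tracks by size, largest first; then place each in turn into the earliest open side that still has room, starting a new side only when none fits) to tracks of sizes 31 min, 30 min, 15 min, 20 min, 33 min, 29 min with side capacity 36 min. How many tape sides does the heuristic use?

5

Sorted descending: 33, 31, 30, 29, 20, 15.
  33 → side 1 (new)  [load 33/36]
  31 → side 2 (new)  [load 31/36]
  30 → side 3 (new)  [load 30/36]
  29 → side 4 (new)  [load 29/36]
  20 → side 5 (new)  [load 20/36]
  15 → side 5  [load 35/36]
5 tape sides opened.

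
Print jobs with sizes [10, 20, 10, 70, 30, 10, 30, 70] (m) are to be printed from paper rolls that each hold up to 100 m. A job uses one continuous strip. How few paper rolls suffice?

Total = 70 + 70 + 30 + 30 + 20 + 10 + 10 + 10 = 250 m.
Lower bound: ⌈250/100⌉ = 3 paper rolls.
A packing using 3 paper rolls:
  roll 1: 70 + 30 = 100
  roll 2: 70 + 30 = 100
  roll 3: 20 + 10 + 10 + 10 = 50
This matches the lower bound, so 3 is optimal.

3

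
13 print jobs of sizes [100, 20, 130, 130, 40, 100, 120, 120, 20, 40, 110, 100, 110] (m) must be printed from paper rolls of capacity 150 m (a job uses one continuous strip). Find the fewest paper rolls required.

Total = 130 + 130 + 120 + 120 + 110 + 110 + 100 + 100 + 100 + 40 + 40 + 20 + 20 = 1140 m.
Lower bound: ⌈1140/150⌉ = 8 paper rolls.
Also, 9 print jobs each exceed 75 m, and no two of those can share a roll, so at least 9 paper rolls are needed.
A packing using 9 paper rolls:
  roll 1: 130 + 20 = 150
  roll 2: 130 + 20 = 150
  roll 3: 120 = 120
  roll 4: 120 = 120
  roll 5: 110 + 40 = 150
  roll 6: 110 + 40 = 150
  roll 7: 100 = 100
  roll 8: 100 = 100
  roll 9: 100 = 100
This matches the lower bound, so 9 is optimal.

9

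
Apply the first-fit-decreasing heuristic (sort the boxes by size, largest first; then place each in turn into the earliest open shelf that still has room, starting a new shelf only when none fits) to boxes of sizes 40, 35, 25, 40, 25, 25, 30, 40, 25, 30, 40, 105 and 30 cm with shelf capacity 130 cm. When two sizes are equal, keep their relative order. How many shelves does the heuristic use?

4

Sorted descending: 105, 40, 40, 40, 40, 35, 30, 30, 30, 25, 25, 25, 25.
  105 → shelf 1 (new)  [load 105/130]
  40 → shelf 2 (new)  [load 40/130]
  40 → shelf 2  [load 80/130]
  40 → shelf 2  [load 120/130]
  40 → shelf 3 (new)  [load 40/130]
  35 → shelf 3  [load 75/130]
  30 → shelf 3  [load 105/130]
  30 → shelf 4 (new)  [load 30/130]
  30 → shelf 4  [load 60/130]
  25 → shelf 1  [load 130/130]
  25 → shelf 3  [load 130/130]
  25 → shelf 4  [load 85/130]
  25 → shelf 4  [load 110/130]
4 shelves opened.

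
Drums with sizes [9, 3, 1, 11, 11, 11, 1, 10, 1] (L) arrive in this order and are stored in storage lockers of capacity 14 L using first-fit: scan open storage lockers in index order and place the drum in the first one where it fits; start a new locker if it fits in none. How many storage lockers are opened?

  9 → locker 1 (new)  [load 9/14]
  3 → locker 1  [load 12/14]
  1 → locker 1  [load 13/14]
  11 → locker 2 (new)  [load 11/14]
  11 → locker 3 (new)  [load 11/14]
  11 → locker 4 (new)  [load 11/14]
  1 → locker 1  [load 14/14]
  10 → locker 5 (new)  [load 10/14]
  1 → locker 2  [load 12/14]
5 storage lockers opened.

5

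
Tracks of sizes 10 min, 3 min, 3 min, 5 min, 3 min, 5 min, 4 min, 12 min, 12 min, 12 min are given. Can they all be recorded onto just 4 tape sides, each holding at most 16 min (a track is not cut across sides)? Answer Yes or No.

Total = 69 min; ⌈69/16⌉ = 5.
At least 5 tape sides are required, but only 4 are allowed.

No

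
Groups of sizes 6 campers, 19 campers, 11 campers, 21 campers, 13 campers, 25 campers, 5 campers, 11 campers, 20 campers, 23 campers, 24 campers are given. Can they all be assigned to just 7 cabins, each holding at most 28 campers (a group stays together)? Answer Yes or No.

Total = 178 campers; ⌈178/28⌉ = 7.
The bound of 7 does not rule out 7, but exhaustive search shows no assignment into 7 cabins of capacity 28 campers exists — the minimum is 8.

No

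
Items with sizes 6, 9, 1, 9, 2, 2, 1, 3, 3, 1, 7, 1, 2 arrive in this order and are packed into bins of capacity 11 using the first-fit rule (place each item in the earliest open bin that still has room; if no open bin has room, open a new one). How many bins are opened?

5

  6 → bin 1 (new)  [load 6/11]
  9 → bin 2 (new)  [load 9/11]
  1 → bin 1  [load 7/11]
  9 → bin 3 (new)  [load 9/11]
  2 → bin 1  [load 9/11]
  2 → bin 1  [load 11/11]
  1 → bin 2  [load 10/11]
  3 → bin 4 (new)  [load 3/11]
  3 → bin 4  [load 6/11]
  1 → bin 2  [load 11/11]
  7 → bin 5 (new)  [load 7/11]
  1 → bin 3  [load 10/11]
  2 → bin 4  [load 8/11]
5 bins opened.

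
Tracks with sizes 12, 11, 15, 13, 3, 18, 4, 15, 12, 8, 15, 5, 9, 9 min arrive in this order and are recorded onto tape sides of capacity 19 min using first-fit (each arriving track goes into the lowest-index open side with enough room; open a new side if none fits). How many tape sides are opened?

9

  12 → side 1 (new)  [load 12/19]
  11 → side 2 (new)  [load 11/19]
  15 → side 3 (new)  [load 15/19]
  13 → side 4 (new)  [load 13/19]
  3 → side 1  [load 15/19]
  18 → side 5 (new)  [load 18/19]
  4 → side 1  [load 19/19]
  15 → side 6 (new)  [load 15/19]
  12 → side 7 (new)  [load 12/19]
  8 → side 2  [load 19/19]
  15 → side 8 (new)  [load 15/19]
  5 → side 4  [load 18/19]
  9 → side 9 (new)  [load 9/19]
  9 → side 9  [load 18/19]
9 tape sides opened.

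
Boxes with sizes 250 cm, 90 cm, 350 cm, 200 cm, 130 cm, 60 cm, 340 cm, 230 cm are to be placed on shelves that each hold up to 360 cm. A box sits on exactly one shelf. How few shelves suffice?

5

Total = 350 + 340 + 250 + 230 + 200 + 130 + 90 + 60 = 1650 cm.
Lower bound: ⌈1650/360⌉ = 5 shelves.
A packing using 5 shelves:
  shelf 1: 350 = 350
  shelf 2: 340 = 340
  shelf 3: 250 + 90 = 340
  shelf 4: 230 + 130 = 360
  shelf 5: 200 + 60 = 260
This matches the lower bound, so 5 is optimal.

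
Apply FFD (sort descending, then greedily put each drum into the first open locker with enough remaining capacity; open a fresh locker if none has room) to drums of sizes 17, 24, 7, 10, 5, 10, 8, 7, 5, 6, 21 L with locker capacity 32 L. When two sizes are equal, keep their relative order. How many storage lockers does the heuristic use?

Sorted descending: 24, 21, 17, 10, 10, 8, 7, 7, 6, 5, 5.
  24 → locker 1 (new)  [load 24/32]
  21 → locker 2 (new)  [load 21/32]
  17 → locker 3 (new)  [load 17/32]
  10 → locker 2  [load 31/32]
  10 → locker 3  [load 27/32]
  8 → locker 1  [load 32/32]
  7 → locker 4 (new)  [load 7/32]
  7 → locker 4  [load 14/32]
  6 → locker 4  [load 20/32]
  5 → locker 3  [load 32/32]
  5 → locker 4  [load 25/32]
4 storage lockers opened.

4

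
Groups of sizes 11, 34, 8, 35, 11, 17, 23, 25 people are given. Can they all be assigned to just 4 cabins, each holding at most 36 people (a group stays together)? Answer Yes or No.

No

Total = 164 people; ⌈164/36⌉ = 5.
At least 5 cabins are required, but only 4 are allowed.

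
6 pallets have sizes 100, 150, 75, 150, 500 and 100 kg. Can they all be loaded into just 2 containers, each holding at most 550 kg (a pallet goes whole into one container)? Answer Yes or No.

No

Total = 1075 kg; ⌈1075/550⌉ = 2.
The bound of 2 does not rule out 2, but exhaustive search shows no assignment into 2 containers of capacity 550 kg exists — the minimum is 3.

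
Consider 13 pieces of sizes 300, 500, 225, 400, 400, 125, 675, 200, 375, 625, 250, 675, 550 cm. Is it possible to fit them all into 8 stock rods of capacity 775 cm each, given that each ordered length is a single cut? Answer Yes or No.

Yes

A valid assignment using 8 stock rods:
  stock rod 1: 675 = 675
  stock rod 2: 675 = 675
  stock rod 3: 625 + 125 = 750
  stock rod 4: 550 + 225 = 775
  stock rod 5: 500 + 250 = 750
  stock rod 6: 400 + 375 = 775
  stock rod 7: 400 + 300 = 700
  stock rod 8: 200 = 200
Every load is within 775 cm, so 8 stock rods suffice.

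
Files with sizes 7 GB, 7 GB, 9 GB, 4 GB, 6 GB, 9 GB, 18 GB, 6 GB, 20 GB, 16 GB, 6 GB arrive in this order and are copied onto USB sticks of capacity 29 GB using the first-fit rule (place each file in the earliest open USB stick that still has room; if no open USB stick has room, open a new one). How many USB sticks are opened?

  7 → USB stick 1 (new)  [load 7/29]
  7 → USB stick 1  [load 14/29]
  9 → USB stick 1  [load 23/29]
  4 → USB stick 1  [load 27/29]
  6 → USB stick 2 (new)  [load 6/29]
  9 → USB stick 2  [load 15/29]
  18 → USB stick 3 (new)  [load 18/29]
  6 → USB stick 2  [load 21/29]
  20 → USB stick 4 (new)  [load 20/29]
  16 → USB stick 5 (new)  [load 16/29]
  6 → USB stick 2  [load 27/29]
5 USB sticks opened.

5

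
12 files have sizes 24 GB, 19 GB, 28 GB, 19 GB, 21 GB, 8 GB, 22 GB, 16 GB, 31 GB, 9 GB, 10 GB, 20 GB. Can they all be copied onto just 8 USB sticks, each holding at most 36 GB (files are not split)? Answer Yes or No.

Yes

A valid assignment using 8 USB sticks:
  USB stick 1: 31 = 31
  USB stick 2: 28 + 8 = 36
  USB stick 3: 24 + 10 = 34
  USB stick 4: 22 + 9 = 31
  USB stick 5: 21 = 21
  USB stick 6: 20 + 16 = 36
  USB stick 7: 19 = 19
  USB stick 8: 19 = 19
Every load is within 36 GB, so 8 USB sticks suffice.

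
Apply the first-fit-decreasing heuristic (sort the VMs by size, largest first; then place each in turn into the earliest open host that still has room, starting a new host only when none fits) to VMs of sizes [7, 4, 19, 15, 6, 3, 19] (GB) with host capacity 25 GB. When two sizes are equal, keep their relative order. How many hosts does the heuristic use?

Sorted descending: 19, 19, 15, 7, 6, 4, 3.
  19 → host 1 (new)  [load 19/25]
  19 → host 2 (new)  [load 19/25]
  15 → host 3 (new)  [load 15/25]
  7 → host 3  [load 22/25]
  6 → host 1  [load 25/25]
  4 → host 2  [load 23/25]
  3 → host 3  [load 25/25]
3 hosts opened.

3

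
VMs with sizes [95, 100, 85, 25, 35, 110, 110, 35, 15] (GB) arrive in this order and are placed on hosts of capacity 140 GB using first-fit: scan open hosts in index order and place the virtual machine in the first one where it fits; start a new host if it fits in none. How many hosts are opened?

5

  95 → host 1 (new)  [load 95/140]
  100 → host 2 (new)  [load 100/140]
  85 → host 3 (new)  [load 85/140]
  25 → host 1  [load 120/140]
  35 → host 2  [load 135/140]
  110 → host 4 (new)  [load 110/140]
  110 → host 5 (new)  [load 110/140]
  35 → host 3  [load 120/140]
  15 → host 1  [load 135/140]
5 hosts opened.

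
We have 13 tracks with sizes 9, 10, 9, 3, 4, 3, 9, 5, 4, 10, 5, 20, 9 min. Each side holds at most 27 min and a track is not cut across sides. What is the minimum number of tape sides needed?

Total = 20 + 10 + 10 + 9 + 9 + 9 + 9 + 5 + 5 + 4 + 4 + 3 + 3 = 100 min.
Lower bound: ⌈100/27⌉ = 4 tape sides.
A packing using 4 tape sides:
  side 1: 20 + 5 = 25
  side 2: 10 + 10 + 5 = 25
  side 3: 9 + 9 + 9 = 27
  side 4: 9 + 4 + 4 + 3 + 3 = 23
This matches the lower bound, so 4 is optimal.

4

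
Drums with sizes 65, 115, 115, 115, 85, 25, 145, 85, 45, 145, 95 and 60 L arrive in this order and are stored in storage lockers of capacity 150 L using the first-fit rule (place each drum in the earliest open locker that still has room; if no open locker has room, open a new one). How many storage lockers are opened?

9

  65 → locker 1 (new)  [load 65/150]
  115 → locker 2 (new)  [load 115/150]
  115 → locker 3 (new)  [load 115/150]
  115 → locker 4 (new)  [load 115/150]
  85 → locker 1  [load 150/150]
  25 → locker 2  [load 140/150]
  145 → locker 5 (new)  [load 145/150]
  85 → locker 6 (new)  [load 85/150]
  45 → locker 6  [load 130/150]
  145 → locker 7 (new)  [load 145/150]
  95 → locker 8 (new)  [load 95/150]
  60 → locker 9 (new)  [load 60/150]
9 storage lockers opened.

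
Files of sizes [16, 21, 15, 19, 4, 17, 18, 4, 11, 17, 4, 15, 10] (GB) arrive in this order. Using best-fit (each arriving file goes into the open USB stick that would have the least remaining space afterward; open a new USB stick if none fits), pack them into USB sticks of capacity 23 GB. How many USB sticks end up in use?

  16 → USB stick 1 (new)  [load 16/23]
  21 → USB stick 2 (new)  [load 21/23]
  15 → USB stick 3 (new)  [load 15/23]
  19 → USB stick 4 (new)  [load 19/23]
  4 → USB stick 4  [load 23/23]
  17 → USB stick 5 (new)  [load 17/23]
  18 → USB stick 6 (new)  [load 18/23]
  4 → USB stick 6  [load 22/23]
  11 → USB stick 7 (new)  [load 11/23]
  17 → USB stick 8 (new)  [load 17/23]
  4 → USB stick 5  [load 21/23]
  15 → USB stick 9 (new)  [load 15/23]
  10 → USB stick 7  [load 21/23]
9 USB sticks opened.

9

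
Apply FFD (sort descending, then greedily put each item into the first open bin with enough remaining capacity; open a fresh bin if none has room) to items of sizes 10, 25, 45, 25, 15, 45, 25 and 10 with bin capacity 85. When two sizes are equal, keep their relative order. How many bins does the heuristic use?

3

Sorted descending: 45, 45, 25, 25, 25, 15, 10, 10.
  45 → bin 1 (new)  [load 45/85]
  45 → bin 2 (new)  [load 45/85]
  25 → bin 1  [load 70/85]
  25 → bin 2  [load 70/85]
  25 → bin 3 (new)  [load 25/85]
  15 → bin 1  [load 85/85]
  10 → bin 2  [load 80/85]
  10 → bin 3  [load 35/85]
3 bins opened.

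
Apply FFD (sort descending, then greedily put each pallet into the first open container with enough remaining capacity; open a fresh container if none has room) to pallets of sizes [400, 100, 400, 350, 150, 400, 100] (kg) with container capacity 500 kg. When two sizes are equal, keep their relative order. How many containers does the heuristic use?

4

Sorted descending: 400, 400, 400, 350, 150, 100, 100.
  400 → container 1 (new)  [load 400/500]
  400 → container 2 (new)  [load 400/500]
  400 → container 3 (new)  [load 400/500]
  350 → container 4 (new)  [load 350/500]
  150 → container 4  [load 500/500]
  100 → container 1  [load 500/500]
  100 → container 2  [load 500/500]
4 containers opened.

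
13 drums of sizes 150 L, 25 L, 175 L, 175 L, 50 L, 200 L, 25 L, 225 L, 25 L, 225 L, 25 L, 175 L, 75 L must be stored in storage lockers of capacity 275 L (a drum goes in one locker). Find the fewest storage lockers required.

7

Total = 225 + 225 + 200 + 175 + 175 + 175 + 150 + 75 + 50 + 25 + 25 + 25 + 25 = 1550 L.
Lower bound: ⌈1550/275⌉ = 6 storage lockers.
Also, 7 drums each exceed 275/2 L, and no two of those can share a locker, so at least 7 storage lockers are needed.
A packing using 7 storage lockers:
  locker 1: 225 + 50 = 275
  locker 2: 225 + 25 + 25 = 275
  locker 3: 200 + 75 = 275
  locker 4: 175 + 25 + 25 = 225
  locker 5: 175 = 175
  locker 6: 175 = 175
  locker 7: 150 = 150
This matches the lower bound, so 7 is optimal.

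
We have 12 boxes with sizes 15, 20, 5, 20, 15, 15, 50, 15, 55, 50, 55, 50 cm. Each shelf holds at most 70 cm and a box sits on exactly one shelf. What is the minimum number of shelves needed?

Total = 55 + 55 + 50 + 50 + 50 + 20 + 20 + 15 + 15 + 15 + 15 + 5 = 365 cm.
Lower bound: ⌈365/70⌉ = 6 shelves.
A packing using 6 shelves:
  shelf 1: 55 + 15 = 70
  shelf 2: 55 + 15 = 70
  shelf 3: 50 + 20 = 70
  shelf 4: 50 + 20 = 70
  shelf 5: 50 + 15 + 5 = 70
  shelf 6: 15 = 15
This matches the lower bound, so 6 is optimal.

6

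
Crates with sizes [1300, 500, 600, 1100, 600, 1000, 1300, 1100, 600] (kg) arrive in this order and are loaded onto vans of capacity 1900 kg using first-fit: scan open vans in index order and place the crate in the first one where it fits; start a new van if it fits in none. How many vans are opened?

5

  1300 → van 1 (new)  [load 1300/1900]
  500 → van 1  [load 1800/1900]
  600 → van 2 (new)  [load 600/1900]
  1100 → van 2  [load 1700/1900]
  600 → van 3 (new)  [load 600/1900]
  1000 → van 3  [load 1600/1900]
  1300 → van 4 (new)  [load 1300/1900]
  1100 → van 5 (new)  [load 1100/1900]
  600 → van 4  [load 1900/1900]
5 vans opened.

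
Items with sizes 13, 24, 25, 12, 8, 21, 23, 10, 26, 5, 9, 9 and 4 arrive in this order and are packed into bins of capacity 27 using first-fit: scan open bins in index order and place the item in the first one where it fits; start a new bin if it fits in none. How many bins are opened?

  13 → bin 1 (new)  [load 13/27]
  24 → bin 2 (new)  [load 24/27]
  25 → bin 3 (new)  [load 25/27]
  12 → bin 1  [load 25/27]
  8 → bin 4 (new)  [load 8/27]
  21 → bin 5 (new)  [load 21/27]
  23 → bin 6 (new)  [load 23/27]
  10 → bin 4  [load 18/27]
  26 → bin 7 (new)  [load 26/27]
  5 → bin 4  [load 23/27]
  9 → bin 8 (new)  [load 9/27]
  9 → bin 8  [load 18/27]
  4 → bin 4  [load 27/27]
8 bins opened.

8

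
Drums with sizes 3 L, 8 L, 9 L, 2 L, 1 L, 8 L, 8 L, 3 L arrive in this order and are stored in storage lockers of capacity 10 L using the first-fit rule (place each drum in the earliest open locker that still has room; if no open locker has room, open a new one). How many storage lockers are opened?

  3 → locker 1 (new)  [load 3/10]
  8 → locker 2 (new)  [load 8/10]
  9 → locker 3 (new)  [load 9/10]
  2 → locker 1  [load 5/10]
  1 → locker 1  [load 6/10]
  8 → locker 4 (new)  [load 8/10]
  8 → locker 5 (new)  [load 8/10]
  3 → locker 1  [load 9/10]
5 storage lockers opened.

5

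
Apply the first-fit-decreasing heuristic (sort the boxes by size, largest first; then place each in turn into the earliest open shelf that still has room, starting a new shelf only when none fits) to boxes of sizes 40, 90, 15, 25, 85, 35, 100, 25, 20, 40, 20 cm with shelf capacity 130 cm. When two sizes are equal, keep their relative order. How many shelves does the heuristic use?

Sorted descending: 100, 90, 85, 40, 40, 35, 25, 25, 20, 20, 15.
  100 → shelf 1 (new)  [load 100/130]
  90 → shelf 2 (new)  [load 90/130]
  85 → shelf 3 (new)  [load 85/130]
  40 → shelf 2  [load 130/130]
  40 → shelf 3  [load 125/130]
  35 → shelf 4 (new)  [load 35/130]
  25 → shelf 1  [load 125/130]
  25 → shelf 4  [load 60/130]
  20 → shelf 4  [load 80/130]
  20 → shelf 4  [load 100/130]
  15 → shelf 4  [load 115/130]
4 shelves opened.

4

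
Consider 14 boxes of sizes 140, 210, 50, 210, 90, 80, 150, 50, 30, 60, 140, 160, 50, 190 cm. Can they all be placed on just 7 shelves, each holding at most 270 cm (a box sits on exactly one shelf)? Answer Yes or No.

A valid assignment using 7 shelves:
  shelf 1: 210 + 60 = 270
  shelf 2: 210 + 50 = 260
  shelf 3: 190 + 80 = 270
  shelf 4: 160 + 90 = 250
  shelf 5: 150 + 50 + 50 = 250
  shelf 6: 140 + 30 = 170
  shelf 7: 140 = 140
Every load is within 270 cm, so 7 shelves suffice.

Yes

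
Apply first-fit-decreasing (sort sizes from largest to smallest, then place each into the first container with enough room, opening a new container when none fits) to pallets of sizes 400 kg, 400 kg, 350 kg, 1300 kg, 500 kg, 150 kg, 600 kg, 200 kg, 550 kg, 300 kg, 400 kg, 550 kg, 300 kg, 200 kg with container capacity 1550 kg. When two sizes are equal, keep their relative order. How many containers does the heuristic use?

Sorted descending: 1300, 600, 550, 550, 500, 400, 400, 400, 350, 300, 300, 200, 200, 150.
  1300 → container 1 (new)  [load 1300/1550]
  600 → container 2 (new)  [load 600/1550]
  550 → container 2  [load 1150/1550]
  550 → container 3 (new)  [load 550/1550]
  500 → container 3  [load 1050/1550]
  400 → container 2  [load 1550/1550]
  400 → container 3  [load 1450/1550]
  400 → container 4 (new)  [load 400/1550]
  350 → container 4  [load 750/1550]
  300 → container 4  [load 1050/1550]
  300 → container 4  [load 1350/1550]
  200 → container 1  [load 1500/1550]
  200 → container 4  [load 1550/1550]
  150 → container 5 (new)  [load 150/1550]
5 containers opened.

5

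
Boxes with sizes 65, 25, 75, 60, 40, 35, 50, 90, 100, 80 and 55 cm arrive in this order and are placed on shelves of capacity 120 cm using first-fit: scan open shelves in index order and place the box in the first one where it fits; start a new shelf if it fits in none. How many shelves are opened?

7

  65 → shelf 1 (new)  [load 65/120]
  25 → shelf 1  [load 90/120]
  75 → shelf 2 (new)  [load 75/120]
  60 → shelf 3 (new)  [load 60/120]
  40 → shelf 2  [load 115/120]
  35 → shelf 3  [load 95/120]
  50 → shelf 4 (new)  [load 50/120]
  90 → shelf 5 (new)  [load 90/120]
  100 → shelf 6 (new)  [load 100/120]
  80 → shelf 7 (new)  [load 80/120]
  55 → shelf 4  [load 105/120]
7 shelves opened.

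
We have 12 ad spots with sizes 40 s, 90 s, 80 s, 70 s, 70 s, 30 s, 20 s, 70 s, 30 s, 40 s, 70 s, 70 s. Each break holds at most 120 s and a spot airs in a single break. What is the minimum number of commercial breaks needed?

7

Total = 90 + 80 + 70 + 70 + 70 + 70 + 70 + 40 + 40 + 30 + 30 + 20 = 680 s.
Lower bound: ⌈680/120⌉ = 6 commercial breaks.
Also, 7 ad spots each exceed 60 s, and no two of those can share a break, so at least 7 commercial breaks are needed.
A packing using 7 commercial breaks:
  break 1: 90 + 30 = 120
  break 2: 80 + 40 = 120
  break 3: 70 + 40 = 110
  break 4: 70 + 30 + 20 = 120
  break 5: 70 = 70
  break 6: 70 = 70
  break 7: 70 = 70
This matches the lower bound, so 7 is optimal.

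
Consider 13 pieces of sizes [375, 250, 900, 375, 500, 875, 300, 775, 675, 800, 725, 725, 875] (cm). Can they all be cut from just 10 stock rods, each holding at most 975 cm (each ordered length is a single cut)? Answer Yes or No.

Yes

A valid assignment using 10 stock rods:
  stock rod 1: 900 = 900
  stock rod 2: 875 = 875
  stock rod 3: 875 = 875
  stock rod 4: 800 = 800
  stock rod 5: 775 = 775
  stock rod 6: 725 + 250 = 975
  stock rod 7: 725 = 725
  stock rod 8: 675 + 300 = 975
  stock rod 9: 500 + 375 = 875
  stock rod 10: 375 = 375
Every load is within 975 cm, so 10 stock rods suffice.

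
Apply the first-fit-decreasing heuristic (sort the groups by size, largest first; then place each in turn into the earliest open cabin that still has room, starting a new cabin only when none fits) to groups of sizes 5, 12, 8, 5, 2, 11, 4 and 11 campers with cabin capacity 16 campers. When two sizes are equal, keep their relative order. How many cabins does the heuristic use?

4

Sorted descending: 12, 11, 11, 8, 5, 5, 4, 2.
  12 → cabin 1 (new)  [load 12/16]
  11 → cabin 2 (new)  [load 11/16]
  11 → cabin 3 (new)  [load 11/16]
  8 → cabin 4 (new)  [load 8/16]
  5 → cabin 2  [load 16/16]
  5 → cabin 3  [load 16/16]
  4 → cabin 1  [load 16/16]
  2 → cabin 4  [load 10/16]
4 cabins opened.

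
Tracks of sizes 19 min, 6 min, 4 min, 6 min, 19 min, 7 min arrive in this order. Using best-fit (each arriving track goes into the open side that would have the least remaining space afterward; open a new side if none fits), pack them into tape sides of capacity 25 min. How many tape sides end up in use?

3

  19 → side 1 (new)  [load 19/25]
  6 → side 1  [load 25/25]
  4 → side 2 (new)  [load 4/25]
  6 → side 2  [load 10/25]
  19 → side 3 (new)  [load 19/25]
  7 → side 2  [load 17/25]
3 tape sides opened.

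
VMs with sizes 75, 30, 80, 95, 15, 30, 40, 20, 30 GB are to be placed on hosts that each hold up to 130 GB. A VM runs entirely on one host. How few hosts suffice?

Total = 95 + 80 + 75 + 40 + 30 + 30 + 30 + 20 + 15 = 415 GB.
Lower bound: ⌈415/130⌉ = 4 hosts.
A packing using 4 hosts:
  host 1: 95 + 30 = 125
  host 2: 80 + 40 = 120
  host 3: 75 + 30 + 20 = 125
  host 4: 30 + 15 = 45
This matches the lower bound, so 4 is optimal.

4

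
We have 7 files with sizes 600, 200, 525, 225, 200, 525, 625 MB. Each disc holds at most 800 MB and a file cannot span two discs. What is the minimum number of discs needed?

4

Total = 625 + 600 + 525 + 525 + 225 + 200 + 200 = 2900 MB.
Lower bound: ⌈2900/800⌉ = 4 discs.
A packing using 4 discs:
  disc 1: 625 = 625
  disc 2: 600 + 200 = 800
  disc 3: 525 + 225 = 750
  disc 4: 525 + 200 = 725
This matches the lower bound, so 4 is optimal.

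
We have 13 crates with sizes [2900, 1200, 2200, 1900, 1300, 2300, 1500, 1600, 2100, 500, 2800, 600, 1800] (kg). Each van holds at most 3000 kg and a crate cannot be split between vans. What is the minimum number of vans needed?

9

Total = 2900 + 2800 + 2300 + 2200 + 2100 + 1900 + 1800 + 1600 + 1500 + 1300 + 1200 + 600 + 500 = 22700 kg.
Lower bound: ⌈22700/3000⌉ = 8 vans.
A packing using 9 vans:
  van 1: 2900 = 2900
  van 2: 2800 = 2800
  van 3: 2300 + 600 = 2900
  van 4: 2200 + 500 = 2700
  van 5: 2100 = 2100
  van 6: 1900 = 1900
  van 7: 1800 + 1200 = 3000
  van 8: 1600 + 1300 = 2900
  van 9: 1500 = 1500
No arrangement into 8 vans stays within capacity, so 9 is optimal.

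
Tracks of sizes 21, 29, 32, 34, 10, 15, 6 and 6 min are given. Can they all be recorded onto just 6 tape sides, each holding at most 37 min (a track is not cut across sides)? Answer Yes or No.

A valid assignment using 5 tape sides:
  side 1: 34 = 34
  side 2: 32 = 32
  side 3: 29 + 6 = 35
  side 4: 21 + 15 = 36
  side 5: 10 + 6 = 16
That uses only 5 ≤ 6, so 6 tape sides are enough.

Yes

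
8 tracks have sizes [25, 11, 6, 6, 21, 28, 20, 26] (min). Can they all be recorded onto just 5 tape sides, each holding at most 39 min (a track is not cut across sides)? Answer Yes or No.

A valid assignment using 5 tape sides:
  side 1: 28 + 11 = 39
  side 2: 26 + 6 + 6 = 38
  side 3: 25 = 25
  side 4: 21 = 21
  side 5: 20 = 20
Every load is within 39 min, so 5 tape sides suffice.

Yes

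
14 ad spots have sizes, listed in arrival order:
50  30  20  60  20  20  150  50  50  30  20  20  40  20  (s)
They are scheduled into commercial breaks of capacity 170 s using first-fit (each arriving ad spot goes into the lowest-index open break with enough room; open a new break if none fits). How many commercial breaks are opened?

4

  50 → break 1 (new)  [load 50/170]
  30 → break 1  [load 80/170]
  20 → break 1  [load 100/170]
  60 → break 1  [load 160/170]
  20 → break 2 (new)  [load 20/170]
  20 → break 2  [load 40/170]
  150 → break 3 (new)  [load 150/170]
  50 → break 2  [load 90/170]
  50 → break 2  [load 140/170]
  30 → break 2  [load 170/170]
  20 → break 3  [load 170/170]
  20 → break 4 (new)  [load 20/170]
  40 → break 4  [load 60/170]
  20 → break 4  [load 80/170]
4 commercial breaks opened.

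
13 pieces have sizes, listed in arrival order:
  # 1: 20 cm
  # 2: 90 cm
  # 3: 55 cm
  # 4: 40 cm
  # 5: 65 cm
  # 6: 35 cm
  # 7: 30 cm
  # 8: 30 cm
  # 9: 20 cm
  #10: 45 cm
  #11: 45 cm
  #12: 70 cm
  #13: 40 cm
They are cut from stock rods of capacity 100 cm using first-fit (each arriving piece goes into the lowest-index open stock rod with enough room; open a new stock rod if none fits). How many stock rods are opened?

  20 → stock rod 1 (new)  [load 20/100]
  90 → stock rod 2 (new)  [load 90/100]
  55 → stock rod 1  [load 75/100]
  40 → stock rod 3 (new)  [load 40/100]
  65 → stock rod 4 (new)  [load 65/100]
  35 → stock rod 3  [load 75/100]
  30 → stock rod 4  [load 95/100]
  30 → stock rod 5 (new)  [load 30/100]
  20 → stock rod 1  [load 95/100]
  45 → stock rod 5  [load 75/100]
  45 → stock rod 6 (new)  [load 45/100]
  70 → stock rod 7 (new)  [load 70/100]
  40 → stock rod 6  [load 85/100]
7 stock rods opened.

7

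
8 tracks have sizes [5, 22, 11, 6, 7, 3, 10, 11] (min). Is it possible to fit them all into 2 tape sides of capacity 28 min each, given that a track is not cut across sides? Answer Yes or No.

Total = 75 min; ⌈75/28⌉ = 3.
At least 3 tape sides are required, but only 2 are allowed.

No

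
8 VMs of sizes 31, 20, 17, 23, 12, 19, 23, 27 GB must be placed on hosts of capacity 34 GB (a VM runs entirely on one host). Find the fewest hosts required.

Total = 31 + 27 + 23 + 23 + 20 + 19 + 17 + 12 = 172 GB.
Lower bound: ⌈172/34⌉ = 6 hosts.
A packing using 7 hosts:
  host 1: 31 = 31
  host 2: 27 = 27
  host 3: 23 = 23
  host 4: 23 = 23
  host 5: 20 + 12 = 32
  host 6: 19 = 19
  host 7: 17 = 17
No arrangement into 6 hosts stays within capacity, so 7 is optimal.

7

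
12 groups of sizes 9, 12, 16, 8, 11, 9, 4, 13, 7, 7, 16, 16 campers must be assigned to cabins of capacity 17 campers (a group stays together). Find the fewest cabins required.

Total = 16 + 16 + 16 + 13 + 12 + 11 + 9 + 9 + 8 + 7 + 7 + 4 = 128 campers.
Lower bound: ⌈128/17⌉ = 8 cabins.
A packing using 9 cabins:
  cabin 1: 16 = 16
  cabin 2: 16 = 16
  cabin 3: 16 = 16
  cabin 4: 13 + 4 = 17
  cabin 5: 12 = 12
  cabin 6: 11 = 11
  cabin 7: 9 + 8 = 17
  cabin 8: 9 + 7 = 16
  cabin 9: 7 = 7
No arrangement into 8 cabins stays within capacity, so 9 is optimal.

9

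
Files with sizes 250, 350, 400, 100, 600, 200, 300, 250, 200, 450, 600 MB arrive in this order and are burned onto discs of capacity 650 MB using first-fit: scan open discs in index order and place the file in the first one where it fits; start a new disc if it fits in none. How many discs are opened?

7

  250 → disc 1 (new)  [load 250/650]
  350 → disc 1  [load 600/650]
  400 → disc 2 (new)  [load 400/650]
  100 → disc 2  [load 500/650]
  600 → disc 3 (new)  [load 600/650]
  200 → disc 4 (new)  [load 200/650]
  300 → disc 4  [load 500/650]
  250 → disc 5 (new)  [load 250/650]
  200 → disc 5  [load 450/650]
  450 → disc 6 (new)  [load 450/650]
  600 → disc 7 (new)  [load 600/650]
7 discs opened.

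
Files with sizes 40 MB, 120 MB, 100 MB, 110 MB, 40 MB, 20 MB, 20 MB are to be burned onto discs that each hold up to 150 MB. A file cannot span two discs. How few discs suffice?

4

Total = 120 + 110 + 100 + 40 + 40 + 20 + 20 = 450 MB.
Lower bound: ⌈450/150⌉ = 3 discs.
A packing using 4 discs:
  disc 1: 120 + 20 = 140
  disc 2: 110 + 40 = 150
  disc 3: 100 + 40 = 140
  disc 4: 20 = 20
No arrangement into 3 discs stays within capacity, so 4 is optimal.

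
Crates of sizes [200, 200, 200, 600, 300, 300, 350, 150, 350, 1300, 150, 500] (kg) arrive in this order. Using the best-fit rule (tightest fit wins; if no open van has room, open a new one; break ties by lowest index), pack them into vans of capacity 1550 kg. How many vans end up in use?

4

  200 → van 1 (new)  [load 200/1550]
  200 → van 1  [load 400/1550]
  200 → van 1  [load 600/1550]
  600 → van 1  [load 1200/1550]
  300 → van 1  [load 1500/1550]
  300 → van 2 (new)  [load 300/1550]
  350 → van 2  [load 650/1550]
  150 → van 2  [load 800/1550]
  350 → van 2  [load 1150/1550]
  1300 → van 3 (new)  [load 1300/1550]
  150 → van 3  [load 1450/1550]
  500 → van 4 (new)  [load 500/1550]
4 vans opened.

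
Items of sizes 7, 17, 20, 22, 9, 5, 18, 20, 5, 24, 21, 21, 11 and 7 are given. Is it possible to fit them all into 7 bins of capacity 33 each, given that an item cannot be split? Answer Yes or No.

Total = 207; ⌈207/33⌉ = 7.
8 items each exceed half the capacity and cannot share a bin, forcing at least 8 bins.
At least 8 bins are required, but only 7 are allowed.

No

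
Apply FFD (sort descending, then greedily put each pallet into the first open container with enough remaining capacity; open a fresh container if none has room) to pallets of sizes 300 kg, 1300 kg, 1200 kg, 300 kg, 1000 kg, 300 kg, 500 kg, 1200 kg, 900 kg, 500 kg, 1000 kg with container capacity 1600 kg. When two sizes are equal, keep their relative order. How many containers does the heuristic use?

6

Sorted descending: 1300, 1200, 1200, 1000, 1000, 900, 500, 500, 300, 300, 300.
  1300 → container 1 (new)  [load 1300/1600]
  1200 → container 2 (new)  [load 1200/1600]
  1200 → container 3 (new)  [load 1200/1600]
  1000 → container 4 (new)  [load 1000/1600]
  1000 → container 5 (new)  [load 1000/1600]
  900 → container 6 (new)  [load 900/1600]
  500 → container 4  [load 1500/1600]
  500 → container 5  [load 1500/1600]
  300 → container 1  [load 1600/1600]
  300 → container 2  [load 1500/1600]
  300 → container 3  [load 1500/1600]
6 containers opened.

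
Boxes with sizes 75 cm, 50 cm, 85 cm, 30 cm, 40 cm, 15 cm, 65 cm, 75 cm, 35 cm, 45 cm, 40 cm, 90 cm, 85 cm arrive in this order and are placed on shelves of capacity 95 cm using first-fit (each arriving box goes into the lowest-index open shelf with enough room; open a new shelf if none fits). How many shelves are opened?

9

  75 → shelf 1 (new)  [load 75/95]
  50 → shelf 2 (new)  [load 50/95]
  85 → shelf 3 (new)  [load 85/95]
  30 → shelf 2  [load 80/95]
  40 → shelf 4 (new)  [load 40/95]
  15 → shelf 1  [load 90/95]
  65 → shelf 5 (new)  [load 65/95]
  75 → shelf 6 (new)  [load 75/95]
  35 → shelf 4  [load 75/95]
  45 → shelf 7 (new)  [load 45/95]
  40 → shelf 7  [load 85/95]
  90 → shelf 8 (new)  [load 90/95]
  85 → shelf 9 (new)  [load 85/95]
9 shelves opened.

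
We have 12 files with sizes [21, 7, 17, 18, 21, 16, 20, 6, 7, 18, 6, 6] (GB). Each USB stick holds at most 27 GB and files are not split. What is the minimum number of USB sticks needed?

Total = 21 + 21 + 20 + 18 + 18 + 17 + 16 + 7 + 7 + 6 + 6 + 6 = 163 GB.
Lower bound: ⌈163/27⌉ = 7 USB sticks.
A packing using 7 USB sticks:
  USB stick 1: 21 + 6 = 27
  USB stick 2: 21 + 6 = 27
  USB stick 3: 20 + 7 = 27
  USB stick 4: 18 + 7 = 25
  USB stick 5: 18 + 6 = 24
  USB stick 6: 17 = 17
  USB stick 7: 16 = 16
This matches the lower bound, so 7 is optimal.

7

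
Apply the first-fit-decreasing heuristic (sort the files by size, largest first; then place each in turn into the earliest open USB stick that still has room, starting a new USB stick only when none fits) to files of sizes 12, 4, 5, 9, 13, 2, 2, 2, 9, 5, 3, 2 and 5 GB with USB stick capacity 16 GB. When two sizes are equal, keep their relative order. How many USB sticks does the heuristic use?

Sorted descending: 13, 12, 9, 9, 5, 5, 5, 4, 3, 2, 2, 2, 2.
  13 → USB stick 1 (new)  [load 13/16]
  12 → USB stick 2 (new)  [load 12/16]
  9 → USB stick 3 (new)  [load 9/16]
  9 → USB stick 4 (new)  [load 9/16]
  5 → USB stick 3  [load 14/16]
  5 → USB stick 4  [load 14/16]
  5 → USB stick 5 (new)  [load 5/16]
  4 → USB stick 2  [load 16/16]
  3 → USB stick 1  [load 16/16]
  2 → USB stick 3  [load 16/16]
  2 → USB stick 4  [load 16/16]
  2 → USB stick 5  [load 7/16]
  2 → USB stick 5  [load 9/16]
5 USB sticks opened.

5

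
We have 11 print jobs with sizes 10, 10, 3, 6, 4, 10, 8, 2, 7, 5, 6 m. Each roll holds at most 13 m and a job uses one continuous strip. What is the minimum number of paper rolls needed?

6

Total = 10 + 10 + 10 + 8 + 7 + 6 + 6 + 5 + 4 + 3 + 2 = 71 m.
Lower bound: ⌈71/13⌉ = 6 paper rolls.
A packing using 6 paper rolls:
  roll 1: 10 + 3 = 13
  roll 2: 10 + 2 = 12
  roll 3: 10 = 10
  roll 4: 8 + 5 = 13
  roll 5: 7 + 6 = 13
  roll 6: 6 + 4 = 10
This matches the lower bound, so 6 is optimal.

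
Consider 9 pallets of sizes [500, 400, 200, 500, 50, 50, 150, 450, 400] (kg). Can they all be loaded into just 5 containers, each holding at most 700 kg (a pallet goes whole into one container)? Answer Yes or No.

A valid assignment using 5 containers:
  container 1: 500 + 200 = 700
  container 2: 500 + 150 + 50 = 700
  container 3: 450 + 50 = 500
  container 4: 400 = 400
  container 5: 400 = 400
Every load is within 700 kg, so 5 containers suffice.

Yes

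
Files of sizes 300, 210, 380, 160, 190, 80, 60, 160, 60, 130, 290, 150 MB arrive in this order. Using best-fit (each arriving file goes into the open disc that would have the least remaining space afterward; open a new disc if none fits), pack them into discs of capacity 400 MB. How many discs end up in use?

7

  300 → disc 1 (new)  [load 300/400]
  210 → disc 2 (new)  [load 210/400]
  380 → disc 3 (new)  [load 380/400]
  160 → disc 2  [load 370/400]
  190 → disc 4 (new)  [load 190/400]
  80 → disc 1  [load 380/400]
  60 → disc 4  [load 250/400]
  160 → disc 5 (new)  [load 160/400]
  60 → disc 4  [load 310/400]
  130 → disc 5  [load 290/400]
  290 → disc 6 (new)  [load 290/400]
  150 → disc 7 (new)  [load 150/400]
7 discs opened.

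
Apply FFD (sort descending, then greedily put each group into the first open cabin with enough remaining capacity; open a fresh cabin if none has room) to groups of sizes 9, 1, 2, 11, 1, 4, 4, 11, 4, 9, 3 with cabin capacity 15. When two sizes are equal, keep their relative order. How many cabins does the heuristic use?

Sorted descending: 11, 11, 9, 9, 4, 4, 4, 3, 2, 1, 1.
  11 → cabin 1 (new)  [load 11/15]
  11 → cabin 2 (new)  [load 11/15]
  9 → cabin 3 (new)  [load 9/15]
  9 → cabin 4 (new)  [load 9/15]
  4 → cabin 1  [load 15/15]
  4 → cabin 2  [load 15/15]
  4 → cabin 3  [load 13/15]
  3 → cabin 4  [load 12/15]
  2 → cabin 3  [load 15/15]
  1 → cabin 4  [load 13/15]
  1 → cabin 4  [load 14/15]
4 cabins opened.

4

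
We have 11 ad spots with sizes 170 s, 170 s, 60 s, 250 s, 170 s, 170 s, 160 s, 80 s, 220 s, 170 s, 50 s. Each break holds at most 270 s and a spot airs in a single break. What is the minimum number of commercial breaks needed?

Total = 250 + 220 + 170 + 170 + 170 + 170 + 170 + 160 + 80 + 60 + 50 = 1670 s.
Lower bound: ⌈1670/270⌉ = 7 commercial breaks.
Also, 8 ad spots each exceed 135 s, and no two of those can share a break, so at least 8 commercial breaks are needed.
A packing using 8 commercial breaks:
  break 1: 250 = 250
  break 2: 220 + 50 = 270
  break 3: 170 + 80 = 250
  break 4: 170 + 60 = 230
  break 5: 170 = 170
  break 6: 170 = 170
  break 7: 170 = 170
  break 8: 160 = 160
This matches the lower bound, so 8 is optimal.

8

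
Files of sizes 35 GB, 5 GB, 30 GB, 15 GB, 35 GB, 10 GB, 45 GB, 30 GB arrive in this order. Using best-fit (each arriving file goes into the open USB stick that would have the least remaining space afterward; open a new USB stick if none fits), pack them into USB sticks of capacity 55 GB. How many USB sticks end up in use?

  35 → USB stick 1 (new)  [load 35/55]
  5 → USB stick 1  [load 40/55]
  30 → USB stick 2 (new)  [load 30/55]
  15 → USB stick 1  [load 55/55]
  35 → USB stick 3 (new)  [load 35/55]
  10 → USB stick 3  [load 45/55]
  45 → USB stick 4 (new)  [load 45/55]
  30 → USB stick 5 (new)  [load 30/55]
5 USB sticks opened.

5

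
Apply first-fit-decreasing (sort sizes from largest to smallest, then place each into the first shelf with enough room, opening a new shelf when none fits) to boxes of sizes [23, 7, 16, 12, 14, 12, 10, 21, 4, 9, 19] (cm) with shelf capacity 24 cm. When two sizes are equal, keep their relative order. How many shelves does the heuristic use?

7

Sorted descending: 23, 21, 19, 16, 14, 12, 12, 10, 9, 7, 4.
  23 → shelf 1 (new)  [load 23/24]
  21 → shelf 2 (new)  [load 21/24]
  19 → shelf 3 (new)  [load 19/24]
  16 → shelf 4 (new)  [load 16/24]
  14 → shelf 5 (new)  [load 14/24]
  12 → shelf 6 (new)  [load 12/24]
  12 → shelf 6  [load 24/24]
  10 → shelf 5  [load 24/24]
  9 → shelf 7 (new)  [load 9/24]
  7 → shelf 4  [load 23/24]
  4 → shelf 3  [load 23/24]
7 shelves opened.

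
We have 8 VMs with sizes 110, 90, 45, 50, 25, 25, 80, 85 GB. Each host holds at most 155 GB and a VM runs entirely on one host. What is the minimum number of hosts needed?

Total = 110 + 90 + 85 + 80 + 50 + 45 + 25 + 25 = 510 GB.
Lower bound: ⌈510/155⌉ = 4 hosts.
A packing using 4 hosts:
  host 1: 110 + 45 = 155
  host 2: 90 + 50 = 140
  host 3: 85 + 25 + 25 = 135
  host 4: 80 = 80
This matches the lower bound, so 4 is optimal.

4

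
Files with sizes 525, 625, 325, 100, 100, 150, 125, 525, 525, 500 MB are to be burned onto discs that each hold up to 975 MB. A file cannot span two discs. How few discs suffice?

Total = 625 + 525 + 525 + 525 + 500 + 325 + 150 + 125 + 100 + 100 = 3500 MB.
Lower bound: ⌈3500/975⌉ = 4 discs.
Also, 5 files each exceed 975/2 MB, and no two of those can share a disc, so at least 5 discs are needed.
A packing using 5 discs:
  disc 1: 625 + 325 = 950
  disc 2: 525 + 150 + 125 + 100 = 900
  disc 3: 525 + 100 = 625
  disc 4: 525 = 525
  disc 5: 500 = 500
This matches the lower bound, so 5 is optimal.

5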